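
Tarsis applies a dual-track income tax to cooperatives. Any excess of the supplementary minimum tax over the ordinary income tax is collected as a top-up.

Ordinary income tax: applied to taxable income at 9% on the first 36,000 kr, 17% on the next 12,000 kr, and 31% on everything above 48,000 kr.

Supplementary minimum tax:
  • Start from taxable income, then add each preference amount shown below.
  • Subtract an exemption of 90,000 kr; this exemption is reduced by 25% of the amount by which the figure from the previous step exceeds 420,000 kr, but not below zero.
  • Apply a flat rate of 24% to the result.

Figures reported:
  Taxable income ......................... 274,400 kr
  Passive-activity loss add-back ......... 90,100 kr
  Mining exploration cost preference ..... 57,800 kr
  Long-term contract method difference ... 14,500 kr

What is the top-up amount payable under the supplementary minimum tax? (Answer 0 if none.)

8,776 kr

Supplementary minimum tax:
  Adjusted income: 274,400 kr + 90,100 kr + 57,800 kr + 14,500 kr = 436,800 kr
  Exemption: 90,000 kr − 25% × (436,800 kr − 420,000 kr) = 90,000 kr − 4,200 kr = 85,800 kr
  Base: 436,800 kr − 85,800 kr = 351,000 kr
  351,000 kr × 24% = 84,240 kr

Ordinary income tax:
  36,000 kr × 9% = 3,240 kr
  12,000 kr × 17% = 2,040 kr
  226,400 kr × 31% = 70,184 kr
  → 75,464 kr

Excess of supplementary minimum tax over ordinary income tax: 84,240 kr − 75,464 kr = 8,776 kr.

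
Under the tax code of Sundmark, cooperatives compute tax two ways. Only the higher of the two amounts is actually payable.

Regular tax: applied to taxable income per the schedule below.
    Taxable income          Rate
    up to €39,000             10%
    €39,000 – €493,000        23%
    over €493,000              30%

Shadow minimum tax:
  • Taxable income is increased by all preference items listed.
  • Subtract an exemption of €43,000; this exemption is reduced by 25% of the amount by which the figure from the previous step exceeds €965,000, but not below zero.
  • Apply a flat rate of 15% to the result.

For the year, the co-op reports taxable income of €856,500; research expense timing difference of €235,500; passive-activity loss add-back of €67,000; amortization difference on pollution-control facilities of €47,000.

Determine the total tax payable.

Regular tax:
  €39,000 × 10% = €3,900
  €454,000 × 23% = €104,420
  €363,500 × 30% = €109,050
  → €217,370

Shadow minimum tax:
  Adjusted income: €856,500 + €235,500 + €67,000 + €47,000 = €1,206,000
  Exemption: 25% × (€1,206,000 − €965,000) = €60,250 ≥ €43,000, so the exemption is fully phased out
  Base: €1,206,000 − €0 = €1,206,000
  €1,206,000 × 15% = €180,900

€217,370 > €180,900, so the regular tax governs.

€217,370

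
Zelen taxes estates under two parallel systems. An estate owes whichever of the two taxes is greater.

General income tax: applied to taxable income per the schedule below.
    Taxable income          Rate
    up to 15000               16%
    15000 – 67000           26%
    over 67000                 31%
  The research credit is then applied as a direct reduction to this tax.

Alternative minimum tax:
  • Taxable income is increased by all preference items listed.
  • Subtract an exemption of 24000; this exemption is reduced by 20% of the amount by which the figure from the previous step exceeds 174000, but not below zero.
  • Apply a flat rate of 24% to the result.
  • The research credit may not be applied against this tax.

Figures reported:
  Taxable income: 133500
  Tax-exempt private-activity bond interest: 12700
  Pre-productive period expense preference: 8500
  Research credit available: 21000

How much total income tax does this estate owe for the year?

General income tax:
  15000 × 16% = 2400
  52000 × 26% = 13520
  66500 × 31% = 20615
  → 36535
  Less research credit 21000 → 15535

Alternative minimum tax:
  Adjusted income: 133500 + 12700 + 8500 = 154700
  Exemption: 154700 ≤ 174000, so full 24000 applies
  Base: 154700 − 24000 = 130700
  130700 × 24% = 31368

31368 > 15535, so the alternative minimum tax is the binding amount.

31368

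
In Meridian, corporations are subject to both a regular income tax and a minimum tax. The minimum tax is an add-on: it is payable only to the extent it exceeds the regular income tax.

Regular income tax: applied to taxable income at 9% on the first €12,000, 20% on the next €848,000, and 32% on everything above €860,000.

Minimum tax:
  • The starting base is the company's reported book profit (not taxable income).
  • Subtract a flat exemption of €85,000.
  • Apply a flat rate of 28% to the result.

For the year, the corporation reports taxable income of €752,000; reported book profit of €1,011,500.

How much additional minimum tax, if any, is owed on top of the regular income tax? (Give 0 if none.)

€110,340

Minimum tax:
  Base (reported book profit): €1,011,500
  Less exemption €85,000 → base €926,500
  €926,500 × 28% = €259,420

Regular income tax:
  €12,000 × 9% = €1,080
  €740,000 × 20% = €148,000
  → €149,080

Excess of minimum tax over regular income tax: €259,420 − €149,080 = €110,340.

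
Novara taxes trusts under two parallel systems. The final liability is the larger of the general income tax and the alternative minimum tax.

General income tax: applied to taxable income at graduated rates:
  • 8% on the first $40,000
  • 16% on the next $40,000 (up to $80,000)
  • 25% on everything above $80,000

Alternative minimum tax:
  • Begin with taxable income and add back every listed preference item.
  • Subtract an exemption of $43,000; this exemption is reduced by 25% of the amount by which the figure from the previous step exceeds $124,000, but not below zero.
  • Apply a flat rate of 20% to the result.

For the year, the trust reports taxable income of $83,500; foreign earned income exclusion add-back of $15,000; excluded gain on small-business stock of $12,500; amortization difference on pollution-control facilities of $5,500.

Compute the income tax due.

Alternative minimum tax:
  Adjusted income: $83,500 + $15,000 + $12,500 + $5,500 = $116,500
  Exemption: $116,500 ≤ $124,000, so full $43,000 applies
  Base: $116,500 − $43,000 = $73,500
  $73,500 × 20% = $14,700

General income tax:
  $40,000 × 8% = $3,200
  $40,000 × 16% = $6,400
  $3,500 × 25% = $875
  → $10,475

$14,700 > $10,475, so the alternative minimum tax is the binding amount.

$14,700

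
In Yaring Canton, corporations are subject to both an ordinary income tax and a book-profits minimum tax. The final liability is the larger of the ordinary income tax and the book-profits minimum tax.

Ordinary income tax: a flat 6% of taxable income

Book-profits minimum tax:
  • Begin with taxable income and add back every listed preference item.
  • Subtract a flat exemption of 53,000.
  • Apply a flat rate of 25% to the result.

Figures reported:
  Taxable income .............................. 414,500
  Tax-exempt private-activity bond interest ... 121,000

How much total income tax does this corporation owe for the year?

Book-profits minimum tax:
  Adjusted income: 414,500 + 121,000 = 535,500
  Less exemption 53,000 → base 482,500
  482,500 × 25% = 120,625

Ordinary income tax:
  414,500 × 6% = 24,870

120,625 > 24,870, so the book-profits minimum tax is the binding amount.

120,625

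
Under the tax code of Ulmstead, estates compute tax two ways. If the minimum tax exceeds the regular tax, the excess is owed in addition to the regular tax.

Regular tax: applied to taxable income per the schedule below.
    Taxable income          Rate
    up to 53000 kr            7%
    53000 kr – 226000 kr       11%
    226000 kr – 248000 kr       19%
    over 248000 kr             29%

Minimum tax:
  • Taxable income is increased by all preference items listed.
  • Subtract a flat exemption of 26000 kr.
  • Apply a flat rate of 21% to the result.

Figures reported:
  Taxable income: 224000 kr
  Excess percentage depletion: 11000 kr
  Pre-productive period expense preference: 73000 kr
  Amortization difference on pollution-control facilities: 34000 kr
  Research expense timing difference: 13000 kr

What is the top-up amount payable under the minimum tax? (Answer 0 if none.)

Regular tax:
  53000 kr × 7% = 3710 kr
  171000 kr × 11% = 18810 kr
  → 22520 kr

Minimum tax:
  Adjusted income: 224000 kr + 11000 kr + 73000 kr + 34000 kr + 13000 kr = 355000 kr
  Less exemption 26000 kr → base 329000 kr
  329000 kr × 21% = 69090 kr

Excess of minimum tax over regular tax: 69090 kr − 22520 kr = 46570 kr.

46570 kr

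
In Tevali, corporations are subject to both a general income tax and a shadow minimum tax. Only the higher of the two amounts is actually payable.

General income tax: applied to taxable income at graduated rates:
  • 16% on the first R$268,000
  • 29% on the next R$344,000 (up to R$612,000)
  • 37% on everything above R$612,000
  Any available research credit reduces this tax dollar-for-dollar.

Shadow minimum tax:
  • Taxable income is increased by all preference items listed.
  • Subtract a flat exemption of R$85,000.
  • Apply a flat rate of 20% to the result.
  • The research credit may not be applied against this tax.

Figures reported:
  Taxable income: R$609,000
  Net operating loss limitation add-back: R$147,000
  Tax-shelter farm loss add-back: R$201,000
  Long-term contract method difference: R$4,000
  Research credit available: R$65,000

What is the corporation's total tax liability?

General income tax:
  R$268,000 × 16% = R$42,880
  R$341,000 × 29% = R$98,890
  → R$141,770
  Less research credit R$65,000 → R$76,770

Shadow minimum tax:
  Adjusted income: R$609,000 + R$147,000 + R$201,000 + R$4,000 = R$961,000
  Less exemption R$85,000 → base R$876,000
  R$876,000 × 20% = R$175,200

R$175,200 > R$76,770, so the shadow minimum tax is the binding amount.

R$175,200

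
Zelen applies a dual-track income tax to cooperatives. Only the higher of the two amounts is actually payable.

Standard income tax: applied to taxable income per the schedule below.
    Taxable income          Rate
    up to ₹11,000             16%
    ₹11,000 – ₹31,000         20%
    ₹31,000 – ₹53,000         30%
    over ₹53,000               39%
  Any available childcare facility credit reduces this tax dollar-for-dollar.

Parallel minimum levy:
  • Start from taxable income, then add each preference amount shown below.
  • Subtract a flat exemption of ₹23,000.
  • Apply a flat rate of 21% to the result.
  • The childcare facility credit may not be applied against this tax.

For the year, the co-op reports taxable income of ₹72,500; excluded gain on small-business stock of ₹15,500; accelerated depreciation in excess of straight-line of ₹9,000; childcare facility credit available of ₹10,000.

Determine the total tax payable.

Standard income tax:
  ₹11,000 × 16% = ₹1,760
  ₹20,000 × 20% = ₹4,000
  ₹22,000 × 30% = ₹6,600
  ₹19,500 × 39% = ₹7,605
  → ₹19,965
  Less childcare facility credit ₹10,000 → ₹9,965

Parallel minimum levy:
  Adjusted income: ₹72,500 + ₹15,500 + ₹9,000 = ₹97,000
  Less exemption ₹23,000 → base ₹74,000
  ₹74,000 × 21% = ₹15,540

₹15,540 > ₹9,965, so the parallel minimum levy is the binding amount.

₹15,540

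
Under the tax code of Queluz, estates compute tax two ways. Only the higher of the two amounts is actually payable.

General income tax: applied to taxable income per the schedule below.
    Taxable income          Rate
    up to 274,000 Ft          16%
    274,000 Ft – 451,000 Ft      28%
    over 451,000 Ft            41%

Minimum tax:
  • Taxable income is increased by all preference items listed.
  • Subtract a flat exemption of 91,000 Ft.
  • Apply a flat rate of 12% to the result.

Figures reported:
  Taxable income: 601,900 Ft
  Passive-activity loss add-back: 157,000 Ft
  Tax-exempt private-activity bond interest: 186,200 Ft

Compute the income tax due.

Minimum tax:
  Adjusted income: 601,900 Ft + 157,000 Ft + 186,200 Ft = 945,100 Ft
  Less exemption 91,000 Ft → base 854,100 Ft
  854,100 Ft × 12% = 102,492 Ft

General income tax:
  274,000 Ft × 16% = 43,840 Ft
  177,000 Ft × 28% = 49,560 Ft
  150,900 Ft × 41% = 61,869 Ft
  → 155,269 Ft

155,269 Ft > 102,492 Ft, so the general income tax governs.

155,269 Ft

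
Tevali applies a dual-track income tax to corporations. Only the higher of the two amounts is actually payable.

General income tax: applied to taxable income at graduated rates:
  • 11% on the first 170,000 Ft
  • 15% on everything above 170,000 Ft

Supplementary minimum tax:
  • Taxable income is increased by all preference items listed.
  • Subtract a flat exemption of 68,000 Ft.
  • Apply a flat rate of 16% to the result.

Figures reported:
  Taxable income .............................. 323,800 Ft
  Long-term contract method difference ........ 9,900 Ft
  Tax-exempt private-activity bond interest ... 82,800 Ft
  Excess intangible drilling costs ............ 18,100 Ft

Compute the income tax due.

General income tax:
  170,000 Ft × 11% = 18,700 Ft
  153,800 Ft × 15% = 23,070 Ft
  → 41,770 Ft

Supplementary minimum tax:
  Adjusted income: 323,800 Ft + 9,900 Ft + 82,800 Ft + 18,100 Ft = 434,600 Ft
  Less exemption 68,000 Ft → base 366,600 Ft
  366,600 Ft × 16% = 58,656 Ft

58,656 Ft > 41,770 Ft, so the supplementary minimum tax is the binding amount.

58,656 Ft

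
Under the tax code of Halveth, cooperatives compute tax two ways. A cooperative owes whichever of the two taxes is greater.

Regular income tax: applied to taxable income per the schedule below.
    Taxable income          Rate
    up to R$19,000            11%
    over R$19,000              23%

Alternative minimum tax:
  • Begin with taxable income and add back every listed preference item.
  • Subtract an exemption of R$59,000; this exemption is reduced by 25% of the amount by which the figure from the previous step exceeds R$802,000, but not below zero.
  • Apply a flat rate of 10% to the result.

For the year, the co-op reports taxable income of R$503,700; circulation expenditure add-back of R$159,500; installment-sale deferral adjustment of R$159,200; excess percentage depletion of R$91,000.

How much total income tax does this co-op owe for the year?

R$113,571

Regular income tax:
  R$19,000 × 11% = R$2,090
  R$484,700 × 23% = R$111,481
  → R$113,571

Alternative minimum tax:
  Adjusted income: R$503,700 + R$159,500 + R$159,200 + R$91,000 = R$913,400
  Exemption: R$59,000 − 25% × (R$913,400 − R$802,000) = R$59,000 − R$27,850 = R$31,150
  Base: R$913,400 − R$31,150 = R$882,250
  R$882,250 × 10% = R$88,225

R$113,571 > R$88,225, so the regular income tax governs.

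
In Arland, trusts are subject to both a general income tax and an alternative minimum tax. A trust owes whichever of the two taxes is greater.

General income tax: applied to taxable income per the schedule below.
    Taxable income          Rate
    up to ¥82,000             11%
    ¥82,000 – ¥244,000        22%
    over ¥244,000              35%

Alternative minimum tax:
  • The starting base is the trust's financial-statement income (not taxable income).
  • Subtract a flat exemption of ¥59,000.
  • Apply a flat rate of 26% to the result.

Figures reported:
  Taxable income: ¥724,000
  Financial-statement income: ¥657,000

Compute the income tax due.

General income tax:
  ¥82,000 × 11% = ¥9,020
  ¥162,000 × 22% = ¥35,640
  ¥480,000 × 35% = ¥168,000
  → ¥212,660

Alternative minimum tax:
  Base (financial-statement income): ¥657,000
  Less exemption ¥59,000 → base ¥598,000
  ¥598,000 × 26% = ¥155,480

¥212,660 > ¥155,480, so the general income tax governs.

¥212,660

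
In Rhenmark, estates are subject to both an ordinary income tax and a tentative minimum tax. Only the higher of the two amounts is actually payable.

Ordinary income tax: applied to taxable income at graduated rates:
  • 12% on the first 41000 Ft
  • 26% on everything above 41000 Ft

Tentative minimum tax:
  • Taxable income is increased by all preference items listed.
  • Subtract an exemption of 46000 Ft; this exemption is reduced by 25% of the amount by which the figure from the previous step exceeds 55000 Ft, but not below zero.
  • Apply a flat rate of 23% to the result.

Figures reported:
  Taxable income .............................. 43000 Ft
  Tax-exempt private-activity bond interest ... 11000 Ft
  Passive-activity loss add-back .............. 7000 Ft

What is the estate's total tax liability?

Ordinary income tax:
  41000 Ft × 12% = 4920 Ft
  2000 Ft × 26% = 520 Ft
  → 5440 Ft

Tentative minimum tax:
  Adjusted income: 43000 Ft + 11000 Ft + 7000 Ft = 61000 Ft
  Exemption: 46000 Ft − 25% × (61000 Ft − 55000 Ft) = 46000 Ft − 1500 Ft = 44500 Ft
  Base: 61000 Ft − 44500 Ft = 16500 Ft
  16500 Ft × 23% = 3795 Ft

5440 Ft > 3795 Ft, so the ordinary income tax governs.

5440 Ft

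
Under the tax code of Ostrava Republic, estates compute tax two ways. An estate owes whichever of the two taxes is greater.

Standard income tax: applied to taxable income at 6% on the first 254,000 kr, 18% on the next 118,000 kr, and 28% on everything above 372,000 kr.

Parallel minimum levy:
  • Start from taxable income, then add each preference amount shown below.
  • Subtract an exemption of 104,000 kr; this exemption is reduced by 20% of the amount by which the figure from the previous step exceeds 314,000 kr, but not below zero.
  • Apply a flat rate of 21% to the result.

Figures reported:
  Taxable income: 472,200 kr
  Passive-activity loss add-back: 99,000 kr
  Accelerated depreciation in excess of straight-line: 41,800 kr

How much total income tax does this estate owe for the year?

119,448 kr

Parallel minimum levy:
  Adjusted income: 472,200 kr + 99,000 kr + 41,800 kr = 613,000 kr
  Exemption: 104,000 kr − 20% × (613,000 kr − 314,000 kr) = 104,000 kr − 59,800 kr = 44,200 kr
  Base: 613,000 kr − 44,200 kr = 568,800 kr
  568,800 kr × 21% = 119,448 kr

Standard income tax:
  254,000 kr × 6% = 15,240 kr
  118,000 kr × 18% = 21,240 kr
  100,200 kr × 28% = 28,056 kr
  → 64,536 kr

119,448 kr > 64,536 kr, so the parallel minimum levy is the binding amount.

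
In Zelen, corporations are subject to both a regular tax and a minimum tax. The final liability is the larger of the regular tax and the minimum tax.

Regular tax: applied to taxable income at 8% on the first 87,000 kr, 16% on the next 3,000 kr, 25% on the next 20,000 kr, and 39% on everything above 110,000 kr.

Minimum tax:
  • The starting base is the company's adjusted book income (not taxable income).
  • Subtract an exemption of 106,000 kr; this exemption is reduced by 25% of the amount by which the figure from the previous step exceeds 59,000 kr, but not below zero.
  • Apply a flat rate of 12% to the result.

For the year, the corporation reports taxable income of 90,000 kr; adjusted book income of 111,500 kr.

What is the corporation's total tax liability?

Minimum tax:
  Base (adjusted book income): 111,500 kr
  Exemption: 106,000 kr − 25% × (111,500 kr − 59,000 kr) = 106,000 kr − 13,125 kr = 92,875 kr
  Base: 111,500 kr − 92,875 kr = 18,625 kr
  18,625 kr × 12% = 2,235 kr

Regular tax:
  87,000 kr × 8% = 6,960 kr
  3,000 kr × 16% = 480 kr
  → 7,440 kr

7,440 kr > 2,235 kr, so the regular tax governs.

7,440 kr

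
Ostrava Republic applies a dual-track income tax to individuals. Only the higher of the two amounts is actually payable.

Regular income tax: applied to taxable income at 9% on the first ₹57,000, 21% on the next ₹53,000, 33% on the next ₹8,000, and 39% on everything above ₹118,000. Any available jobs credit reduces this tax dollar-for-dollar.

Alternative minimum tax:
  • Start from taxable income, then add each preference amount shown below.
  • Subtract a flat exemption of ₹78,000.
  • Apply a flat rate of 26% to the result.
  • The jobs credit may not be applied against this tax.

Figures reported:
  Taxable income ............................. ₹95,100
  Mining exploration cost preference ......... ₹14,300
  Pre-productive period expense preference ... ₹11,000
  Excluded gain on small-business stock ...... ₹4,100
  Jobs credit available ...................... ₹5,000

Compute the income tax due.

Regular income tax:
  ₹57,000 × 9% = ₹5,130
  ₹38,100 × 21% = ₹8,001
  → ₹13,131
  Less jobs credit ₹5,000 → ₹8,131

Alternative minimum tax:
  Adjusted income: ₹95,100 + ₹14,300 + ₹11,000 + ₹4,100 = ₹124,500
  Less exemption ₹78,000 → base ₹46,500
  ₹46,500 × 26% = ₹12,090

₹12,090 > ₹8,131, so the alternative minimum tax is the binding amount.

₹12,090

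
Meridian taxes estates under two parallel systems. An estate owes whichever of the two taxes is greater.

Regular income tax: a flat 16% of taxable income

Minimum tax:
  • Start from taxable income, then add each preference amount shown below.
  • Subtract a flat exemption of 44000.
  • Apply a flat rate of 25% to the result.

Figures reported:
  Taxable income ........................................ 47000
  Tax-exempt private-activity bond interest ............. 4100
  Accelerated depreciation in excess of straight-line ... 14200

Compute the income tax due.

Regular income tax:
  47000 × 16% = 7520

Minimum tax:
  Adjusted income: 47000 + 4100 + 14200 = 65300
  Less exemption 44000 → base 21300
  21300 × 25% = 5325

7520 > 5325, so the regular income tax governs.

7520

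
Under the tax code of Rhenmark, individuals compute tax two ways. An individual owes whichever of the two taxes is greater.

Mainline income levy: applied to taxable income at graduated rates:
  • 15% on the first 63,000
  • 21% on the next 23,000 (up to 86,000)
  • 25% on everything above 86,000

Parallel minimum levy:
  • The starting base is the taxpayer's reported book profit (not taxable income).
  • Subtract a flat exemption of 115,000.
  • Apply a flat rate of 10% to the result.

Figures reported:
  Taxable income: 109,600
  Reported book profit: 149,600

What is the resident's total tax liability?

Mainline income levy:
  63,000 × 15% = 9,450
  23,000 × 21% = 4,830
  23,600 × 25% = 5,900
  → 20,180

Parallel minimum levy:
  Base (reported book profit): 149,600
  Less exemption 115,000 → base 34,600
  34,600 × 10% = 3,460

20,180 > 3,460, so the mainline income levy governs.

20,180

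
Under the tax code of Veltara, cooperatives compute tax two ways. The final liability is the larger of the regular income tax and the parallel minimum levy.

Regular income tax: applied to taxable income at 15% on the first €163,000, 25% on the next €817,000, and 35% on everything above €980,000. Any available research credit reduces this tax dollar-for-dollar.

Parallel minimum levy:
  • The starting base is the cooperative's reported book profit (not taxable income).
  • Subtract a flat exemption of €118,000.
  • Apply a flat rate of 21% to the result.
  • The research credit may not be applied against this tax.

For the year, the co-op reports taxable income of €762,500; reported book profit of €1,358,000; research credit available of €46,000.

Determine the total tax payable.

Parallel minimum levy:
  Base (reported book profit): €1,358,000
  Less exemption €118,000 → base €1,240,000
  €1,240,000 × 21% = €260,400

Regular income tax:
  €163,000 × 15% = €24,450
  €599,500 × 25% = €149,875
  → €174,325
  Less research credit €46,000 → €128,325

€260,400 > €128,325, so the parallel minimum levy is the binding amount.

€260,400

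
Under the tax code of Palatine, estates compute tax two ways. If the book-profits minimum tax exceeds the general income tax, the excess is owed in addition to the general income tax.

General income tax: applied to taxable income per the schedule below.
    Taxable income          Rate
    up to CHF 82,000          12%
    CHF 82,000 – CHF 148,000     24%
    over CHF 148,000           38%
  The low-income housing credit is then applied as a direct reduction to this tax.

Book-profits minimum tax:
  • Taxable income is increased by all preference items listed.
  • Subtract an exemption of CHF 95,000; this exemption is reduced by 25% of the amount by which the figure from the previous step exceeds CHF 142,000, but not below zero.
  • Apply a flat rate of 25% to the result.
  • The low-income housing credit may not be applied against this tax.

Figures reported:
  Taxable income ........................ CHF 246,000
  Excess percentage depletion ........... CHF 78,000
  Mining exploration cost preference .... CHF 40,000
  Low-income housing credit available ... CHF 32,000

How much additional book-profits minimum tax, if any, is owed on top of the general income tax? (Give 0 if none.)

General income tax:
  CHF 82,000 × 12% = CHF 9,840
  CHF 66,000 × 24% = CHF 15,840
  CHF 98,000 × 38% = CHF 37,240
  → CHF 62,920
  Less low-income housing credit CHF 32,000 → CHF 30,920

Book-profits minimum tax:
  Adjusted income: CHF 246,000 + CHF 78,000 + CHF 40,000 = CHF 364,000
  Exemption: CHF 95,000 − 25% × (CHF 364,000 − CHF 142,000) = CHF 95,000 − CHF 55,500 = CHF 39,500
  Base: CHF 364,000 − CHF 39,500 = CHF 324,500
  CHF 324,500 × 25% = CHF 81,125

Excess of book-profits minimum tax over general income tax: CHF 81,125 − CHF 30,920 = CHF 50,205.

CHF 50,205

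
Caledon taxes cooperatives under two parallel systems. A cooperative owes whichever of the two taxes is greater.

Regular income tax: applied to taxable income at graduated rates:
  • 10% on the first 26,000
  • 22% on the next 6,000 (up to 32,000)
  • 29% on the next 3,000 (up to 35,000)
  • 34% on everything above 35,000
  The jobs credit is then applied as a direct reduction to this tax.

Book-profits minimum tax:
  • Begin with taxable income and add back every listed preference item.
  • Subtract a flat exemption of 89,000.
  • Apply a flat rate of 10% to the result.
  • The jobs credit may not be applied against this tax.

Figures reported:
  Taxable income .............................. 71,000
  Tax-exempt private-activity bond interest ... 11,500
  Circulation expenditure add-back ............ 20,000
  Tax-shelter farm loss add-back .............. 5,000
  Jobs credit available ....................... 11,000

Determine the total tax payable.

6,030

Regular income tax:
  26,000 × 10% = 2,600
  6,000 × 22% = 1,320
  3,000 × 29% = 870
  36,000 × 34% = 12,240
  → 17,030
  Less jobs credit 11,000 → 6,030

Book-profits minimum tax:
  Adjusted income: 71,000 + 11,500 + 20,000 + 5,000 = 107,500
  Less exemption 89,000 → base 18,500
  18,500 × 10% = 1,850

6,030 > 1,850, so the regular income tax governs.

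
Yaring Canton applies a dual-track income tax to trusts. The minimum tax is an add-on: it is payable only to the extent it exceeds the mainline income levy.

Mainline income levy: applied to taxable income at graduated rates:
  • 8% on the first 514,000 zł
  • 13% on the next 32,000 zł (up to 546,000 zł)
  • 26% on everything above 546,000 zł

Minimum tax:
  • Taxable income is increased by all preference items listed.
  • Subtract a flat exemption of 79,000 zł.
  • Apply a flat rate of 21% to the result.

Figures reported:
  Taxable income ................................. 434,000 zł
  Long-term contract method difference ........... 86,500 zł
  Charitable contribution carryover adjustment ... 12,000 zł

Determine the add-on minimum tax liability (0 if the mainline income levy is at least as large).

60,515 zł

Mainline income levy:
  434,000 zł × 8% = 34,720 zł

Minimum tax:
  Adjusted income: 434,000 zł + 86,500 zł + 12,000 zł = 532,500 zł
  Less exemption 79,000 zł → base 453,500 zł
  453,500 zł × 21% = 95,235 zł

Excess of minimum tax over mainline income levy: 95,235 zł − 34,720 zł = 60,515 zł.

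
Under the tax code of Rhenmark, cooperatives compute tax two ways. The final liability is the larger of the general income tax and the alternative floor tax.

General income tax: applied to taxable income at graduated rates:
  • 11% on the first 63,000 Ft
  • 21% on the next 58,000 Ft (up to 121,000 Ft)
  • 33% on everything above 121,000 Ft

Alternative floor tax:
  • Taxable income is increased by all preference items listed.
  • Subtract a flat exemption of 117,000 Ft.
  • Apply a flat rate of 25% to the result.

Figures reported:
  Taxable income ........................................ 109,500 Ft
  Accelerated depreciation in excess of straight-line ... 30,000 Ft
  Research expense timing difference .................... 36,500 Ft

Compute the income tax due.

16,695 Ft

Alternative floor tax:
  Adjusted income: 109,500 Ft + 30,000 Ft + 36,500 Ft = 176,000 Ft
  Less exemption 117,000 Ft → base 59,000 Ft
  59,000 Ft × 25% = 14,750 Ft

General income tax:
  63,000 Ft × 11% = 6,930 Ft
  46,500 Ft × 21% = 9,765 Ft
  → 16,695 Ft

16,695 Ft > 14,750 Ft, so the general income tax governs.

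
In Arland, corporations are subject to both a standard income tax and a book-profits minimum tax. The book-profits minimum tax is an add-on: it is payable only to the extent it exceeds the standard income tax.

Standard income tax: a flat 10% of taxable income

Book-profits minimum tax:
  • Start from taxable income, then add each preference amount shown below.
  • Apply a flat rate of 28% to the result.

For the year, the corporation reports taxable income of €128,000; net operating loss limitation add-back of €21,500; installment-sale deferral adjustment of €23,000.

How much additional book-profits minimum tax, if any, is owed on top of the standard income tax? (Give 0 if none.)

€35,500

Book-profits minimum tax:
  Adjusted income: €128,000 + €21,500 + €23,000 = €172,500
  €172,500 × 28% = €48,300

Standard income tax:
  €128,000 × 10% = €12,800

Excess of book-profits minimum tax over standard income tax: €48,300 − €12,800 = €35,500.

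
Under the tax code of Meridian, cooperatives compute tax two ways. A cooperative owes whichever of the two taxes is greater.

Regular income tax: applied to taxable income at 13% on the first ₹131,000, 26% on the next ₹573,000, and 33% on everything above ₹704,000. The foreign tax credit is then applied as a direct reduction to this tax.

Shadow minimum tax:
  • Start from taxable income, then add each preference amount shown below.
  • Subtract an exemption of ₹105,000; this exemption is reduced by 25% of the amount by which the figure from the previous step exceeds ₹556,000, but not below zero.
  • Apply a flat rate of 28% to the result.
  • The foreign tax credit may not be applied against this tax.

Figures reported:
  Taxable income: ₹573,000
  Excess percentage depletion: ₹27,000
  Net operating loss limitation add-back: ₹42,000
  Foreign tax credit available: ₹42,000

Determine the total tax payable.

Regular income tax:
  ₹131,000 × 13% = ₹17,030
  ₹442,000 × 26% = ₹114,920
  → ₹131,950
  Less foreign tax credit ₹42,000 → ₹89,950

Shadow minimum tax:
  Adjusted income: ₹573,000 + ₹27,000 + ₹42,000 = ₹642,000
  Exemption: ₹105,000 − 25% × (₹642,000 − ₹556,000) = ₹105,000 − ₹21,500 = ₹83,500
  Base: ₹642,000 − ₹83,500 = ₹558,500
  ₹558,500 × 28% = ₹156,380

₹156,380 > ₹89,950, so the shadow minimum tax is the binding amount.

₹156,380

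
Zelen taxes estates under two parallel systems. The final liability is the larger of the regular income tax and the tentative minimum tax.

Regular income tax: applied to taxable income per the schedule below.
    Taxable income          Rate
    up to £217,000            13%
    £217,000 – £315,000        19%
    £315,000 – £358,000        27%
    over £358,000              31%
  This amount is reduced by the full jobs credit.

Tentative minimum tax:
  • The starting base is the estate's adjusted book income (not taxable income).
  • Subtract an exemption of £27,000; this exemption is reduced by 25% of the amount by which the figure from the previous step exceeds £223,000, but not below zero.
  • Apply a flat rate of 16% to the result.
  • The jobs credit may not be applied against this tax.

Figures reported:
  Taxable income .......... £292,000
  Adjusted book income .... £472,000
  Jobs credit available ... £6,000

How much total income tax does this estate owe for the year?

£75,520

Tentative minimum tax:
  Base (adjusted book income): £472,000
  Exemption: 25% × (£472,000 − £223,000) = £62,250 ≥ £27,000, so the exemption is fully phased out
  Base: £472,000 − £0 = £472,000
  £472,000 × 16% = £75,520

Regular income tax:
  £217,000 × 13% = £28,210
  £75,000 × 19% = £14,250
  → £42,460
  Less jobs credit £6,000 → £36,460

£75,520 > £36,460, so the tentative minimum tax is the binding amount.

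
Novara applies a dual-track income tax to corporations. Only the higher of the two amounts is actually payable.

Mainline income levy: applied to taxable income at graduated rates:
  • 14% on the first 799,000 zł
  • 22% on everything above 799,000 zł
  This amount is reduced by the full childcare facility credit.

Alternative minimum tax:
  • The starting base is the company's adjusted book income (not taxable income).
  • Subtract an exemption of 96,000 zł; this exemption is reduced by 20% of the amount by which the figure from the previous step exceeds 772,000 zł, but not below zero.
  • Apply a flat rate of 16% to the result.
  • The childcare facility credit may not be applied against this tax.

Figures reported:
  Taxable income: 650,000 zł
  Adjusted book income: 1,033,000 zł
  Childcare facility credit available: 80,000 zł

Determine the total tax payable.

158,272 zł

Alternative minimum tax:
  Base (adjusted book income): 1,033,000 zł
  Exemption: 96,000 zł − 20% × (1,033,000 zł − 772,000 zł) = 96,000 zł − 52,200 zł = 43,800 zł
  Base: 1,033,000 zł − 43,800 zł = 989,200 zł
  989,200 zł × 16% = 158,272 zł

Mainline income levy:
  650,000 zł × 14% = 91,000 zł
  Less childcare facility credit 80,000 zł → 11,000 zł

158,272 zł > 11,000 zł, so the alternative minimum tax is the binding amount.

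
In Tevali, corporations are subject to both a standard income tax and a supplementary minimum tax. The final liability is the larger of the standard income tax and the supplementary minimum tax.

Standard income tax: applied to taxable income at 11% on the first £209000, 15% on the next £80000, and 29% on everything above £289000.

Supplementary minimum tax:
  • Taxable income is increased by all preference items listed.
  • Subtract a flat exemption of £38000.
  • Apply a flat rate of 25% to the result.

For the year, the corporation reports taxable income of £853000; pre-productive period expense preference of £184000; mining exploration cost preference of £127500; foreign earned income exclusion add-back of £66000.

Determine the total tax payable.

Standard income tax:
  £209000 × 11% = £22990
  £80000 × 15% = £12000
  £564000 × 29% = £163560
  → £198550

Supplementary minimum tax:
  Adjusted income: £853000 + £184000 + £127500 + £66000 = £1230500
  Less exemption £38000 → base £1192500
  £1192500 × 25% = £298125

£298125 > £198550, so the supplementary minimum tax is the binding amount.

£298125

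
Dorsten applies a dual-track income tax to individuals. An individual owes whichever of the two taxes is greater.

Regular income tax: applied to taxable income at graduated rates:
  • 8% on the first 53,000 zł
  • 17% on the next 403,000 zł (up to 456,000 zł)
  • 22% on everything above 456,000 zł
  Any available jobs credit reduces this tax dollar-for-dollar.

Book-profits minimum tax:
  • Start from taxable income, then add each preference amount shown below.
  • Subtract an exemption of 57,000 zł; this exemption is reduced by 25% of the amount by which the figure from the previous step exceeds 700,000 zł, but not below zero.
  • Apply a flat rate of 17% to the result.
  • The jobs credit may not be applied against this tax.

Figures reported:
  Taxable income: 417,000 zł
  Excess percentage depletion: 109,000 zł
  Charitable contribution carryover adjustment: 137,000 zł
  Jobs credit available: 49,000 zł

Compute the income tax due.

Book-profits minimum tax:
  Adjusted income: 417,000 zł + 109,000 zł + 137,000 zł = 663,000 zł
  Exemption: 663,000 zł ≤ 700,000 zł, so full 57,000 zł applies
  Base: 663,000 zł − 57,000 zł = 606,000 zł
  606,000 zł × 17% = 103,020 zł

Regular income tax:
  53,000 zł × 8% = 4,240 zł
  364,000 zł × 17% = 61,880 zł
  → 66,120 zł
  Less jobs credit 49,000 zł → 17,120 zł

103,020 zł > 17,120 zł, so the book-profits minimum tax is the binding amount.

103,020 zł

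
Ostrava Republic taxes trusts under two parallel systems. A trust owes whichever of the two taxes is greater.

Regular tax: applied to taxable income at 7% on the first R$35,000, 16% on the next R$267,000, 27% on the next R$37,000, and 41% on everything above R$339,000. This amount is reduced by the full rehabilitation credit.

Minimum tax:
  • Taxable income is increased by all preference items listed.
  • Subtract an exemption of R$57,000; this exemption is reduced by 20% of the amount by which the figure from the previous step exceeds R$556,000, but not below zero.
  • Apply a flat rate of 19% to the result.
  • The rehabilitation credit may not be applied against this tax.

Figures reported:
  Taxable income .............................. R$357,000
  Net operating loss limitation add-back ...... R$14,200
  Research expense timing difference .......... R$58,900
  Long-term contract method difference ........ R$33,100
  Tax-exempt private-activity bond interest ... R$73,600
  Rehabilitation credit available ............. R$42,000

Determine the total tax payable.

R$91,162

Regular tax:
  R$35,000 × 7% = R$2,450
  R$267,000 × 16% = R$42,720
  R$37,000 × 27% = R$9,990
  R$18,000 × 41% = R$7,380
  → R$62,540
  Less rehabilitation credit R$42,000 → R$20,540

Minimum tax:
  Adjusted income: R$357,000 + R$14,200 + R$58,900 + R$33,100 + R$73,600 = R$536,800
  Exemption: R$536,800 ≤ R$556,000, so full R$57,000 applies
  Base: R$536,800 − R$57,000 = R$479,800
  R$479,800 × 19% = R$91,162

R$91,162 > R$20,540, so the minimum tax is the binding amount.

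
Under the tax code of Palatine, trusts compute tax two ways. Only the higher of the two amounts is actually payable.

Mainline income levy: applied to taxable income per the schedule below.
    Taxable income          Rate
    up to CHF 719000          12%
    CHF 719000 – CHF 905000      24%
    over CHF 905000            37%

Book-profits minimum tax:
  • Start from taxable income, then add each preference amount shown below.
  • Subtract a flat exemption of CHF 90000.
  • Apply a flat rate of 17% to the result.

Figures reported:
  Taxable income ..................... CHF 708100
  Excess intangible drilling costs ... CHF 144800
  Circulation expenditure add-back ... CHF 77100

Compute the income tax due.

CHF 142800

Book-profits minimum tax:
  Adjusted income: CHF 708100 + CHF 144800 + CHF 77100 = CHF 930000
  Less exemption CHF 90000 → base CHF 840000
  CHF 840000 × 17% = CHF 142800

Mainline income levy:
  CHF 708100 × 12% = CHF 84972

CHF 142800 > CHF 84972, so the book-profits minimum tax is the binding amount.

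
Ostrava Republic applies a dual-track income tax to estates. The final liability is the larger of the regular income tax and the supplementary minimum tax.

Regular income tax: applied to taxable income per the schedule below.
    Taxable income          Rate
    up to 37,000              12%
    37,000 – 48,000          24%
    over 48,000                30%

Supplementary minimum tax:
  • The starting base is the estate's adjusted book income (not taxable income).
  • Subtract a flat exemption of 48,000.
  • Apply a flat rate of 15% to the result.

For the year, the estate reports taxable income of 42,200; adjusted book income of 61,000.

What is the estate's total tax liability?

5,688

Supplementary minimum tax:
  Base (adjusted book income): 61,000
  Less exemption 48,000 → base 13,000
  13,000 × 15% = 1,950

Regular income tax:
  37,000 × 12% = 4,440
  5,200 × 24% = 1,248
  → 5,688

5,688 > 1,950, so the regular income tax governs.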